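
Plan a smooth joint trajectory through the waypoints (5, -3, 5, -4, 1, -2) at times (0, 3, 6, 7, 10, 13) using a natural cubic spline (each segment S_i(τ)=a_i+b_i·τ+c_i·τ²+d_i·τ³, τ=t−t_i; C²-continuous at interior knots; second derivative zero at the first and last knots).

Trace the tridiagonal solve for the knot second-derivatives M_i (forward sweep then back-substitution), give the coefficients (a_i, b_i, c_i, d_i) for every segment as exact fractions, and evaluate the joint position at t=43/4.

Δ: Δ0=-8/3, Δ1=8/3, Δ2=-9, Δ3=5/3, Δ4=-1
row 1: diag=12, rhs=32; c'=1/4, d'=8/3
row 2: denom=8−3·1/4=29/4; d'=(-70−3·8/3)/(29/4)=-312/29
row 3: denom=8−1·4/29=228/29; d'=(64−1·-312/29)/(228/29)=542/57
row 4: denom=12−3·29/76=825/76; d'=(-16−3·542/57)/(825/76)=-1128/275
back: M4=-1128/275
back: M3=542/57−29/76·-1128/275=9136/825
back: M2=-312/29−4/29·9136/825=-10136/825
back: M1=8/3−1/4·-10136/825=1578/275
M: M0=0, M1=1578/275, M2=-10136/825, M3=9136/825, M4=-1128/275, M5=0
seg 0: a=5, c=M0/2=0, d=(M1−M0)/(6·3)=263/825, b=Δ0−h0·(2M0+M1)/6=-4567/825
seg 1: a=-3, c=M1/2=789/275, d=(M2−M1)/(6·3)=-1487/1485, b=Δ1−h1·(2M1+M2)/6=2534/825
seg 2: a=5, c=M2/2=-5068/825, d=(M3−M2)/(6·1)=292/75, b=Δ2−h2·(2M2+M3)/6=-5569/825
seg 3: a=-4, c=M3/2=4568/825, d=(M4−M3)/(6·3)=-1252/1485, b=Δ3−h3·(2M3+M4)/6=-2023/275
seg 4: a=1, c=M4/2=-564/275, d=(M5−M4)/(6·3)=188/825, b=Δ4−h4·(2M4+M5)/6=853/275
t_q=43/4 → seg 4, τ=3/4; S=1+853/275·τ+-564/275·τ²+188/825·τ³=9983/4400

  seg 0: a=5 b=-4567/825 c=0 d=263/825
  seg 1: a=-3 b=2534/825 c=789/275 d=-1487/1485
  seg 2: a=5 b=-5569/825 c=-5068/825 d=292/75
  seg 3: a=-4 b=-2023/275 c=4568/825 d=-1252/1485
  seg 4: a=1 b=853/275 c=-564/275 d=188/825
S(43/4) = 9983/4400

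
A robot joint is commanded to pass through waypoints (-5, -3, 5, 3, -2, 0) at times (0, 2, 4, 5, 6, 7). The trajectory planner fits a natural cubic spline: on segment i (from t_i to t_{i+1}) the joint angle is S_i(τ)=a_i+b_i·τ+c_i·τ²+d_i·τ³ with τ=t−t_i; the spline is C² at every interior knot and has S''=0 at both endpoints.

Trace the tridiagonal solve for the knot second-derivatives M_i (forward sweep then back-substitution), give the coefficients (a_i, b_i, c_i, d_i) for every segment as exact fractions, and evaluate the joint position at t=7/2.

Δ: Δ0=1, Δ1=4, Δ2=-2, Δ3=-5, Δ4=2
row 1: diag=8, rhs=18; c'=1/4, d'=9/4
row 2: denom=6−2·1/4=11/2; d'=(-36−2·9/4)/(11/2)=-81/11
row 3: denom=4−1·2/11=42/11; d'=(-18−1·-81/11)/(42/11)=-39/14
row 4: denom=4−1·11/42=157/42; d'=(42−1·-39/14)/(157/42)=1881/157
back: M4=1881/157
back: M3=-39/14−11/42·1881/157=-930/157
back: M2=-81/11−2/11·-930/157=-987/157
back: M1=9/4−1/4·-987/157=600/157
M: M0=0, M1=600/157, M2=-987/157, M3=-930/157, M4=1881/157, M5=0
seg 0: a=-5, c=M0/2=0, d=(M1−M0)/(6·2)=50/157, b=Δ0−h0·(2M0+M1)/6=-43/157
seg 1: a=-3, c=M1/2=300/157, d=(M2−M1)/(6·2)=-529/628, b=Δ1−h1·(2M1+M2)/6=557/157
seg 2: a=5, c=M2/2=-987/314, d=(M3−M2)/(6·1)=19/314, b=Δ2−h2·(2M2+M3)/6=170/157
seg 3: a=3, c=M3/2=-465/157, d=(M4−M3)/(6·1)=937/314, b=Δ3−h3·(2M3+M4)/6=-1577/314
seg 4: a=-2, c=M4/2=1881/314, d=(M5−M4)/(6·1)=-627/314, b=Δ4−h4·(2M4+M5)/6=-313/157
t_q=7/2 → seg 1, τ=3/2; S=-3+557/157·τ+300/157·τ²+-529/628·τ³=18981/5024

  seg 0: a=-5 b=-43/157 c=0 d=50/157
  seg 1: a=-3 b=557/157 c=300/157 d=-529/628
  seg 2: a=5 b=170/157 c=-987/314 d=19/314
  seg 3: a=3 b=-1577/314 c=-465/157 d=937/314
  seg 4: a=-2 b=-313/157 c=1881/314 d=-627/314
S(7/2) = 18981/5024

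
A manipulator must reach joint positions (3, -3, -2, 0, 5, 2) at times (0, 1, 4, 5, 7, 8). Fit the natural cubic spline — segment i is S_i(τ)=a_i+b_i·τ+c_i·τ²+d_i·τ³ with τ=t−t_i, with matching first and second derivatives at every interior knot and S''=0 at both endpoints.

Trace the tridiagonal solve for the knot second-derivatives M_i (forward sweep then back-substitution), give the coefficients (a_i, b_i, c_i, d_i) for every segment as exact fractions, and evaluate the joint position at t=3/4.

  seg 0: a=3 b=-8803/1284 c=0 d=1099/1284
  seg 1: a=-3 b=-2753/642 c=1099/428 d=-1319/3852
  seg 2: a=-2 b=2405/1284 c=-55/107 d=823/1284
  seg 3: a=0 b=1777/642 c=603/428 d=-1981/2568
  seg 4: a=5 b=-274/321 c=-689/214 d=689/642
S(3/4) = -48781/27392

Δ: Δ0=-6, Δ1=1/3, Δ2=2, Δ3=5/2, Δ4=-3
row 1: diag=8, rhs=38; c'=3/8, d'=19/4
row 2: denom=8−3·3/8=55/8; d'=(10−3·19/4)/(55/8)=-34/55
row 3: denom=6−1·8/55=322/55; d'=(3−1·-34/55)/(322/55)=199/322
row 4: denom=6−2·55/161=856/161; d'=(-33−2·199/322)/(856/161)=-689/107
back: M4=-689/107
back: M3=199/322−55/161·-689/107=603/214
back: M2=-34/55−8/55·603/214=-110/107
back: M1=19/4−3/8·-110/107=1099/214
M: M0=0, M1=1099/214, M2=-110/107, M3=603/214, M4=-689/107, M5=0
seg 0: a=3, c=M0/2=0, d=(M1−M0)/(6·1)=1099/1284, b=Δ0−h0·(2M0+M1)/6=-8803/1284
seg 1: a=-3, c=M1/2=1099/428, d=(M2−M1)/(6·3)=-1319/3852, b=Δ1−h1·(2M1+M2)/6=-2753/642
seg 2: a=-2, c=M2/2=-55/107, d=(M3−M2)/(6·1)=823/1284, b=Δ2−h2·(2M2+M3)/6=2405/1284
seg 3: a=0, c=M3/2=603/428, d=(M4−M3)/(6·2)=-1981/2568, b=Δ3−h3·(2M3+M4)/6=1777/642
seg 4: a=5, c=M4/2=-689/214, d=(M5−M4)/(6·1)=689/642, b=Δ4−h4·(2M4+M5)/6=-274/321
t_q=3/4 → seg 0, τ=3/4; S=3+-8803/1284·τ+0·τ²+1099/1284·τ³=-48781/27392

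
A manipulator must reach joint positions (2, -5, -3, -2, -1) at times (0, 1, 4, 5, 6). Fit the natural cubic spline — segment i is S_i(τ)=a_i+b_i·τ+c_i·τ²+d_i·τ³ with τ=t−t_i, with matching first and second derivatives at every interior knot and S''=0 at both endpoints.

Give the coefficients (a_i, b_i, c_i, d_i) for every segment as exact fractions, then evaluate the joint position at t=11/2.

  seg 0: a=2 b=-5153/636 c=0 d=701/636
  seg 1: a=-5 b=-1525/318 c=701/212 d=-105/212
  seg 2: a=-3 b=1063/636 c=-61/53 d=305/636
  seg 3: a=-2 b=257/318 c=61/212 d=-61/636
S(11/2) = -2605/1696

Δ: Δ0=-7, Δ1=2/3, Δ2=1, Δ3=1
row 1: diag=8, rhs=46; c'=3/8, d'=23/4
row 2: denom=8−3·3/8=55/8; d'=(2−3·23/4)/(55/8)=-122/55
row 3: denom=4−1·8/55=212/55; d'=(0−1·-122/55)/(212/55)=61/106
back: M3=61/106
back: M2=-122/55−8/55·61/106=-122/53
back: M1=23/4−3/8·-122/53=701/106
M: M0=0, M1=701/106, M2=-122/53, M3=61/106, M4=0
seg 0: a=2, c=M0/2=0, d=(M1−M0)/(6·1)=701/636, b=Δ0−h0·(2M0+M1)/6=-5153/636
seg 1: a=-5, c=M1/2=701/212, d=(M2−M1)/(6·3)=-105/212, b=Δ1−h1·(2M1+M2)/6=-1525/318
seg 2: a=-3, c=M2/2=-61/53, d=(M3−M2)/(6·1)=305/636, b=Δ2−h2·(2M2+M3)/6=1063/636
seg 3: a=-2, c=M3/2=61/212, d=(M4−M3)/(6·1)=-61/636, b=Δ3−h3·(2M3+M4)/6=257/318
t_q=11/2 → seg 3, τ=1/2; S=-2+257/318·τ+61/212·τ²+-61/636·τ³=-2605/1696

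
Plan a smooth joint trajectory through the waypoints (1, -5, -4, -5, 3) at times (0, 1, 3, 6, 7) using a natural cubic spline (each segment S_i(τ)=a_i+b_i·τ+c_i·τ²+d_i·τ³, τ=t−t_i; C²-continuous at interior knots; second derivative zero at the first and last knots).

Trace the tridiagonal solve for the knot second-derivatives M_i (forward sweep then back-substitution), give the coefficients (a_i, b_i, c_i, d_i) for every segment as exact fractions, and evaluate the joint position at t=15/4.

Δ: Δ0=-6, Δ1=1/2, Δ2=-1/3, Δ3=8
row 1: diag=6, rhs=39; c'=1/3, d'=13/2
row 2: denom=10−2·1/3=28/3; d'=(-5−2·13/2)/(28/3)=-27/14
row 3: denom=8−3·9/28=197/28; d'=(50−3·-27/14)/(197/28)=1562/197
back: M3=1562/197
back: M2=-27/14−9/28·1562/197=-882/197
back: M1=13/2−1/3·-882/197=3149/394
M: M0=0, M1=3149/394, M2=-882/197, M3=1562/197, M4=0
seg 0: a=1, c=M0/2=0, d=(M1−M0)/(6·1)=3149/2364, b=Δ0−h0·(2M0+M1)/6=-17333/2364
seg 1: a=-5, c=M1/2=3149/788, d=(M2−M1)/(6·2)=-4913/4728, b=Δ1−h1·(2M1+M2)/6=-3943/1182
seg 2: a=-4, c=M2/2=-441/197, d=(M3−M2)/(6·3)=1222/1773, b=Δ2−h2·(2M2+M3)/6=106/591
seg 3: a=-5, c=M3/2=781/197, d=(M4−M3)/(6·1)=-781/591, b=Δ3−h3·(2M3+M4)/6=3166/591
t_q=15/4 → seg 2, τ=3/4; S=-4+106/591·τ+-441/197·τ²+1222/1773·τ³=-30473/6304

  seg 0: a=1 b=-17333/2364 c=0 d=3149/2364
  seg 1: a=-5 b=-3943/1182 c=3149/788 d=-4913/4728
  seg 2: a=-4 b=106/591 c=-441/197 d=1222/1773
  seg 3: a=-5 b=3166/591 c=781/197 d=-781/591
S(15/4) = -30473/6304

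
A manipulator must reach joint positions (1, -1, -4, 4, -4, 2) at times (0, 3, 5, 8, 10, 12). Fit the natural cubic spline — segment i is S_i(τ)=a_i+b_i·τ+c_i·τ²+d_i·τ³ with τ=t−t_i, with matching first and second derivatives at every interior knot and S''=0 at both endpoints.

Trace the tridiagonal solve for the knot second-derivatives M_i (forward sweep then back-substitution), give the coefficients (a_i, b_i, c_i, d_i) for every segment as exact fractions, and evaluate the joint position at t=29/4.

Δ: Δ0=-2/3, Δ1=-3/2, Δ2=8/3, Δ3=-4, Δ4=3
row 1: diag=10, rhs=-5; c'=1/5, d'=-1/2
row 2: denom=10−2·1/5=48/5; d'=(25−2·-1/2)/(48/5)=65/24
row 3: denom=10−3·5/16=145/16; d'=(-40−3·65/24)/(145/16)=-154/29
row 4: denom=8−2·32/145=1096/145; d'=(42−2·-154/29)/(1096/145)=3815/548
back: M4=3815/548
back: M3=-154/29−32/145·3815/548=-938/137
back: M2=65/24−5/16·-938/137=3985/822
back: M1=-1/2−1/5·3985/822=-604/411
M: M0=0, M1=-604/411, M2=3985/822, M3=-938/137, M4=3815/548, M5=0
seg 0: a=1, c=M0/2=0, d=(M1−M0)/(6·3)=-302/3699, b=Δ0−h0·(2M0+M1)/6=28/411
seg 1: a=-1, c=M1/2=-302/411, d=(M2−M1)/(6·2)=577/1096, b=Δ1−h1·(2M1+M2)/6=-878/411
seg 2: a=-4, c=M2/2=3985/1644, d=(M3−M2)/(6·3)=-9613/14796, b=Δ2−h2·(2M2+M3)/6=1021/822
seg 3: a=4, c=M3/2=-469/137, d=(M4−M3)/(6·2)=7567/6576, b=Δ3−h3·(2M3+M4)/6=-2887/1644
seg 4: a=-4, c=M4/2=3815/1096, d=(M5−M4)/(6·2)=-3815/6576, b=Δ4−h4·(2M4+M5)/6=-1349/822
t_q=29/4 → seg 2, τ=9/4; S=-4+1021/822·τ+3985/1644·τ²+-9613/14796·τ³=128557/35072

  seg 0: a=1 b=28/411 c=0 d=-302/3699
  seg 1: a=-1 b=-878/411 c=-302/411 d=577/1096
  seg 2: a=-4 b=1021/822 c=3985/1644 d=-9613/14796
  seg 3: a=4 b=-2887/1644 c=-469/137 d=7567/6576
  seg 4: a=-4 b=-1349/822 c=3815/1096 d=-3815/6576
S(29/4) = 128557/35072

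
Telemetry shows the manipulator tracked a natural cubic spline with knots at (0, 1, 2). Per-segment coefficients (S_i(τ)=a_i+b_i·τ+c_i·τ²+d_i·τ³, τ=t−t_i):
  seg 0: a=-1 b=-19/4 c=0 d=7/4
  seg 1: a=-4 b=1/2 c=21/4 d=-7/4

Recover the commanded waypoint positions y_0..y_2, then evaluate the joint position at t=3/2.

y_0=-1 y_1=-4 y_2=0
S(3/2) = -85/32

y_0 = S_0(0) = a_0 = -1
y_1 = S_1(0) = a_1 = -4
y_2 = S_1(1) = 0
t_q=3/2 is in segment 1 (τ=1/2); S_1(τ)=-85/32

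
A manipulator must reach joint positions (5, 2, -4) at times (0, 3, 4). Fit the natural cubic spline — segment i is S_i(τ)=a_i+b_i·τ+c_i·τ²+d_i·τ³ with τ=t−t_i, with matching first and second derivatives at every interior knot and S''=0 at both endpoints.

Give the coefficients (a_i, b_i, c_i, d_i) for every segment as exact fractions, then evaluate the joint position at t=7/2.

Δ: Δ0=-1, Δ1=-6
row 1: diag=8, rhs=-30; c'=1/8, d'=-15/4
back: M1=-15/4
M: M0=0, M1=-15/4, M2=0
seg 0: a=5, c=M0/2=0, d=(M1−M0)/(6·3)=-5/24, b=Δ0−h0·(2M0+M1)/6=7/8
seg 1: a=2, c=M1/2=-15/8, d=(M2−M1)/(6·1)=5/8, b=Δ1−h1·(2M1+M2)/6=-19/4
t_q=7/2 → seg 1, τ=1/2; S=2+-19/4·τ+-15/8·τ²+5/8·τ³=-49/64

  seg 0: a=5 b=7/8 c=0 d=-5/24
  seg 1: a=2 b=-19/4 c=-15/8 d=5/8
S(7/2) = -49/64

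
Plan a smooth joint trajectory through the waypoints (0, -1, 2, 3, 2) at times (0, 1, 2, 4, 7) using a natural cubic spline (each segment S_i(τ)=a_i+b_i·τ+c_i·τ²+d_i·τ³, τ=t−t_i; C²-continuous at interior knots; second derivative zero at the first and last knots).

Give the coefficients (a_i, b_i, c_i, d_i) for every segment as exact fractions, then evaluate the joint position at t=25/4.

Δ: Δ0=-1, Δ1=3, Δ2=1/2, Δ3=-1/3
row 1: diag=4, rhs=24; c'=1/4, d'=6
row 2: denom=6−1·1/4=23/4; d'=(-15−1·6)/(23/4)=-84/23
row 3: denom=10−2·8/23=214/23; d'=(-5−2·-84/23)/(214/23)=53/214
back: M3=53/214
back: M2=-84/23−8/23·53/214=-400/107
back: M1=6−1/4·-400/107=742/107
M: M0=0, M1=742/107, M2=-400/107, M3=53/214, M4=0
seg 0: a=0, c=M0/2=0, d=(M1−M0)/(6·1)=371/321, b=Δ0−h0·(2M0+M1)/6=-692/321
seg 1: a=-1, c=M1/2=371/107, d=(M2−M1)/(6·1)=-571/321, b=Δ1−h1·(2M1+M2)/6=421/321
seg 2: a=2, c=M2/2=-200/107, d=(M3−M2)/(6·2)=853/2568, b=Δ2−h2·(2M2+M3)/6=934/321
seg 3: a=3, c=M3/2=53/428, d=(M4−M3)/(6·3)=-53/3852, b=Δ3−h3·(2M3+M4)/6=-373/642
t_q=25/4 → seg 3, τ=9/4; S=3+-373/642·τ+53/428·τ²+-53/3852·τ³=59247/27392

  seg 0: a=0 b=-692/321 c=0 d=371/321
  seg 1: a=-1 b=421/321 c=371/107 d=-571/321
  seg 2: a=2 b=934/321 c=-200/107 d=853/2568
  seg 3: a=3 b=-373/642 c=53/428 d=-53/3852
S(25/4) = 59247/27392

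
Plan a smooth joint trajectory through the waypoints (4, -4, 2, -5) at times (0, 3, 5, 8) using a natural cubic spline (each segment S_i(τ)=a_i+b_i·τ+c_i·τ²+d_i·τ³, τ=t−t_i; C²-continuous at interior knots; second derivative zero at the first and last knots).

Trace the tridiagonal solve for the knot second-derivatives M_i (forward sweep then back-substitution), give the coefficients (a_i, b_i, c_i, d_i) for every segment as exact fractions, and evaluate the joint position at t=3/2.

Δ: Δ0=-8/3, Δ1=3, Δ2=-7/3
row 1: diag=10, rhs=34; c'=1/5, d'=17/5
row 2: denom=10−2·1/5=48/5; d'=(-32−2·17/5)/(48/5)=-97/24
back: M2=-97/24
back: M1=17/5−1/5·-97/24=101/24
M: M0=0, M1=101/24, M2=-97/24, M3=0
seg 0: a=4, c=M0/2=0, d=(M1−M0)/(6·3)=101/432, b=Δ0−h0·(2M0+M1)/6=-229/48
seg 1: a=-4, c=M1/2=101/48, d=(M2−M1)/(6·2)=-11/16, b=Δ1−h1·(2M1+M2)/6=37/24
seg 2: a=2, c=M2/2=-97/48, d=(M3−M2)/(6·3)=97/432, b=Δ2−h2·(2M2+M3)/6=41/24
t_q=3/2 → seg 0, τ=3/2; S=4+-229/48·τ+0·τ²+101/432·τ³=-303/128

  seg 0: a=4 b=-229/48 c=0 d=101/432
  seg 1: a=-4 b=37/24 c=101/48 d=-11/16
  seg 2: a=2 b=41/24 c=-97/48 d=97/432
S(3/2) = -303/128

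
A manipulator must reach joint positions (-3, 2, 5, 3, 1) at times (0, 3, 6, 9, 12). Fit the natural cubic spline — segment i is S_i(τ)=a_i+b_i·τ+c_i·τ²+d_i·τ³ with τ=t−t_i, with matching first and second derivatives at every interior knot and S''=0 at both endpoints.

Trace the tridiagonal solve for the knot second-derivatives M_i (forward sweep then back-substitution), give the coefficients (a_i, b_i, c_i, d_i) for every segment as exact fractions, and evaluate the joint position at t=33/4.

  seg 0: a=-3 b=145/84 c=0 d=-5/756
  seg 1: a=2 b=65/42 c=-5/84 d=-31/756
  seg 2: a=5 b=1/12 c=-3/7 d=5/84
  seg 3: a=3 b=-37/42 c=3/28 d=-1/84
S(33/4) = 6623/1792

Δ: Δ0=5/3, Δ1=1, Δ2=-2/3, Δ3=-2/3
row 1: diag=12, rhs=-4; c'=1/4, d'=-1/3
row 2: denom=12−3·1/4=45/4; d'=(-10−3·-1/3)/(45/4)=-4/5
row 3: denom=12−3·4/15=56/5; d'=(0−3·-4/5)/(56/5)=3/14
back: M3=3/14
back: M2=-4/5−4/15·3/14=-6/7
back: M1=-1/3−1/4·-6/7=-5/42
M: M0=0, M1=-5/42, M2=-6/7, M3=3/14, M4=0
seg 0: a=-3, c=M0/2=0, d=(M1−M0)/(6·3)=-5/756, b=Δ0−h0·(2M0+M1)/6=145/84
seg 1: a=2, c=M1/2=-5/84, d=(M2−M1)/(6·3)=-31/756, b=Δ1−h1·(2M1+M2)/6=65/42
seg 2: a=5, c=M2/2=-3/7, d=(M3−M2)/(6·3)=5/84, b=Δ2−h2·(2M2+M3)/6=1/12
seg 3: a=3, c=M3/2=3/28, d=(M4−M3)/(6·3)=-1/84, b=Δ3−h3·(2M3+M4)/6=-37/42
t_q=33/4 → seg 2, τ=9/4; S=5+1/12·τ+-3/7·τ²+5/84·τ³=6623/1792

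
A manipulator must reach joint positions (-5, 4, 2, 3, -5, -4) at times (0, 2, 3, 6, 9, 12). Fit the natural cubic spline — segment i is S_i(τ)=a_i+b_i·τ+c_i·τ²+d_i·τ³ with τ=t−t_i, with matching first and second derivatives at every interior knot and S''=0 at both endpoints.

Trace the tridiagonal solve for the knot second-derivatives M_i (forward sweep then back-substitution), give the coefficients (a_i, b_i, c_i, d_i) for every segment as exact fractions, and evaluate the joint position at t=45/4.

Δ: Δ0=9/2, Δ1=-2, Δ2=1/3, Δ3=-8/3, Δ4=1/3
row 1: diag=6, rhs=-39; c'=1/6, d'=-13/2
row 2: denom=8−1·1/6=47/6; d'=(14−1·-13/2)/(47/6)=123/47
row 3: denom=12−3·18/47=510/47; d'=(-18−3·123/47)/(510/47)=-81/34
row 4: denom=12−3·47/170=1899/170; d'=(18−3·-81/34)/(1899/170)=475/211
back: M4=475/211
back: M3=-81/34−47/170·475/211=-634/211
back: M2=123/47−18/47·-634/211=795/211
back: M1=-13/2−1/6·795/211=-1504/211
M: M0=0, M1=-1504/211, M2=795/211, M3=-634/211, M4=475/211, M5=0
seg 0: a=-5, c=M0/2=0, d=(M1−M0)/(6·2)=-376/633, b=Δ0−h0·(2M0+M1)/6=8705/1266
seg 1: a=4, c=M1/2=-752/211, d=(M2−M1)/(6·1)=2299/1266, b=Δ1−h1·(2M1+M2)/6=-319/1266
seg 2: a=2, c=M2/2=795/422, d=(M3−M2)/(6·3)=-1429/3798, b=Δ2−h2·(2M2+M3)/6=-1223/633
seg 3: a=3, c=M3/2=-317/211, d=(M4−M3)/(6·3)=1109/3798, b=Δ3−h3·(2M3+M4)/6=-997/1266
seg 4: a=-5, c=M4/2=475/422, d=(M5−M4)/(6·3)=-475/3798, b=Δ4−h4·(2M4+M5)/6=-1214/633
t_q=45/4 → seg 4, τ=9/4; S=-5+-1214/633·τ+475/422·τ²+-475/3798·τ³=-136159/27008

  seg 0: a=-5 b=8705/1266 c=0 d=-376/633
  seg 1: a=4 b=-319/1266 c=-752/211 d=2299/1266
  seg 2: a=2 b=-1223/633 c=795/422 d=-1429/3798
  seg 3: a=3 b=-997/1266 c=-317/211 d=1109/3798
  seg 4: a=-5 b=-1214/633 c=475/422 d=-475/3798
S(45/4) = -136159/27008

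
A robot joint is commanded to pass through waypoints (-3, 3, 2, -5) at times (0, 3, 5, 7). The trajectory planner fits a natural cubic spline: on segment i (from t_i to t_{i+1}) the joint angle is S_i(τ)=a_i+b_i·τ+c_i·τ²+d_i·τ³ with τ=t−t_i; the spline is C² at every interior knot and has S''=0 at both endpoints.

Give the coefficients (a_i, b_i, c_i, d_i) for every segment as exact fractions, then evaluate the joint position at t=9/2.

Δ: Δ0=2, Δ1=-1/2, Δ2=-7/2
row 1: diag=10, rhs=-15; c'=1/5, d'=-3/2
row 2: denom=8−2·1/5=38/5; d'=(-18−2·-3/2)/(38/5)=-75/38
back: M2=-75/38
back: M1=-3/2−1/5·-75/38=-21/19
M: M0=0, M1=-21/19, M2=-75/38, M3=0
seg 0: a=-3, c=M0/2=0, d=(M1−M0)/(6·3)=-7/114, b=Δ0−h0·(2M0+M1)/6=97/38
seg 1: a=3, c=M1/2=-21/38, d=(M2−M1)/(6·2)=-11/152, b=Δ1−h1·(2M1+M2)/6=17/19
seg 2: a=2, c=M2/2=-75/76, d=(M3−M2)/(6·2)=25/152, b=Δ2−h2·(2M2+M3)/6=-83/38
t_q=9/2 → seg 1, τ=3/2; S=3+17/19·τ+-21/38·τ²+-11/152·τ³=3471/1216

  seg 0: a=-3 b=97/38 c=0 d=-7/114
  seg 1: a=3 b=17/19 c=-21/38 d=-11/152
  seg 2: a=2 b=-83/38 c=-75/76 d=25/152
S(9/2) = 3471/1216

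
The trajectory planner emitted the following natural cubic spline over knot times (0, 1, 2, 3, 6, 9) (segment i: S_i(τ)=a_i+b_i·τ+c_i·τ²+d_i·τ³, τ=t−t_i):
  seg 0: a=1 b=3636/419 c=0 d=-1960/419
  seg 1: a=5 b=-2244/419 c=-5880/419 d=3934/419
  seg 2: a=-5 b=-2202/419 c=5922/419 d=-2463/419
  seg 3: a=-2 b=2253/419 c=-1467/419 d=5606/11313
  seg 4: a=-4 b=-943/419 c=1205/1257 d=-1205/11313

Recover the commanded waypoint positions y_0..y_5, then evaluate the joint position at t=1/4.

y_0=1 y_1=5 y_2=-5 y_3=-2 y_4=-4 y_5=-5
S(1/4) = 10379/3352

y_0 = S_0(0) = a_0 = 1
y_1 = S_1(0) = a_1 = 5
y_2 = S_2(0) = a_2 = -5
y_3 = S_3(0) = a_3 = -2
y_4 = S_4(0) = a_4 = -4
y_5 = S_4(3) = -5
t_q=1/4 is in segment 0 (τ=1/4); S_0(τ)=10379/3352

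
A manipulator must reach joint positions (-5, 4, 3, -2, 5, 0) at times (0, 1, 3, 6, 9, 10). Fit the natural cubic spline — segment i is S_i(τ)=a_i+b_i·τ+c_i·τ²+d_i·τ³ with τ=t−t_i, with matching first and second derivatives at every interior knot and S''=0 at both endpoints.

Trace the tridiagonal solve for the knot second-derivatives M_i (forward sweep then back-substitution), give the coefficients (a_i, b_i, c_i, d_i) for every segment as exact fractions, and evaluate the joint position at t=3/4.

  seg 0: a=-5 b=23507/2220 c=0 d=-3527/2220
  seg 1: a=4 b=6463/1110 c=-3527/740 d=3563/4440
  seg 2: a=3 b=-401/111 c=9/185 d=1/5
  seg 3: a=-2 b=1154/555 c=342/185 d=-979/1665
  seg 4: a=5 b=-1501/555 c=-637/185 d=637/555
S(3/4) = 107569/47360

Δ: Δ0=9, Δ1=-1/2, Δ2=-5/3, Δ3=7/3, Δ4=-5
row 1: diag=6, rhs=-57; c'=1/3, d'=-19/2
row 2: denom=10−2·1/3=28/3; d'=(-7−2·-19/2)/(28/3)=9/7
row 3: denom=12−3·9/28=309/28; d'=(24−3·9/7)/(309/28)=188/103
row 4: denom=8−3·28/103=740/103; d'=(-44−3·188/103)/(740/103)=-1274/185
back: M4=-1274/185
back: M3=188/103−28/103·-1274/185=684/185
back: M2=9/7−9/28·684/185=18/185
back: M1=-19/2−1/3·18/185=-3527/370
M: M0=0, M1=-3527/370, M2=18/185, M3=684/185, M4=-1274/185, M5=0
seg 0: a=-5, c=M0/2=0, d=(M1−M0)/(6·1)=-3527/2220, b=Δ0−h0·(2M0+M1)/6=23507/2220
seg 1: a=4, c=M1/2=-3527/740, d=(M2−M1)/(6·2)=3563/4440, b=Δ1−h1·(2M1+M2)/6=6463/1110
seg 2: a=3, c=M2/2=9/185, d=(M3−M2)/(6·3)=1/5, b=Δ2−h2·(2M2+M3)/6=-401/111
seg 3: a=-2, c=M3/2=342/185, d=(M4−M3)/(6·3)=-979/1665, b=Δ3−h3·(2M3+M4)/6=1154/555
seg 4: a=5, c=M4/2=-637/185, d=(M5−M4)/(6·1)=637/555, b=Δ4−h4·(2M4+M5)/6=-1501/555
t_q=3/4 → seg 0, τ=3/4; S=-5+23507/2220·τ+0·τ²+-3527/2220·τ³=107569/47360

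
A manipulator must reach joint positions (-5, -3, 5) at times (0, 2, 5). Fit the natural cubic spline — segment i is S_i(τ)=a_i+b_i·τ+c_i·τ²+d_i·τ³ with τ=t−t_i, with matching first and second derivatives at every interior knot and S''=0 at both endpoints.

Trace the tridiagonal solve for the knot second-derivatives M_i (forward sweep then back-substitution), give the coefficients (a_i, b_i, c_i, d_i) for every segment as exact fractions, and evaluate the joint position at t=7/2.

  seg 0: a=-5 b=2/3 c=0 d=1/12
  seg 1: a=-3 b=5/3 c=1/2 d=-1/18
S(7/2) = 7/16

Δ: Δ0=1, Δ1=8/3
row 1: diag=10, rhs=10; c'=3/10, d'=1
back: M1=1
M: M0=0, M1=1, M2=0
seg 0: a=-5, c=M0/2=0, d=(M1−M0)/(6·2)=1/12, b=Δ0−h0·(2M0+M1)/6=2/3
seg 1: a=-3, c=M1/2=1/2, d=(M2−M1)/(6·3)=-1/18, b=Δ1−h1·(2M1+M2)/6=5/3
t_q=7/2 → seg 1, τ=3/2; S=-3+5/3·τ+1/2·τ²+-1/18·τ³=7/16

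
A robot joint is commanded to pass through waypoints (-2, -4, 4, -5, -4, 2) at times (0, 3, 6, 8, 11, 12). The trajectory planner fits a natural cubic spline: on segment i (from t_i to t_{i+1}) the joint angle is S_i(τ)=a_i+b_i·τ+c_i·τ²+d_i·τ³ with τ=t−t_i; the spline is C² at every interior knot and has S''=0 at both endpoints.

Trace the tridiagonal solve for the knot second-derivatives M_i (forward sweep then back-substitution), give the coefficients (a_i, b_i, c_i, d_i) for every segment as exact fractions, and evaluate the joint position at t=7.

Δ: Δ0=-2/3, Δ1=8/3, Δ2=-9/2, Δ3=1/3, Δ4=6
row 1: diag=12, rhs=20; c'=1/4, d'=5/3
row 2: denom=10−3·1/4=37/4; d'=(-43−3·5/3)/(37/4)=-192/37
row 3: denom=10−2·8/37=354/37; d'=(29−2·-192/37)/(354/37)=1457/354
row 4: denom=8−3·37/118=833/118; d'=(34−3·1457/354)/(833/118)=365/119
back: M4=365/119
back: M3=1457/354−37/118·365/119=1126/357
back: M2=-192/37−8/37·1126/357=-2096/357
back: M1=5/3−1/4·-2096/357=373/119
M: M0=0, M1=373/119, M2=-2096/357, M3=1126/357, M4=365/119, M5=0
seg 0: a=-2, c=M0/2=0, d=(M1−M0)/(6·3)=373/2142, b=Δ0−h0·(2M0+M1)/6=-1595/714
seg 1: a=-4, c=M1/2=373/238, d=(M2−M1)/(6·3)=-3215/6426, b=Δ1−h1·(2M1+M2)/6=881/357
seg 2: a=4, c=M2/2=-1048/357, d=(M3−M2)/(6·2)=179/238, b=Δ2−h2·(2M2+M3)/6=-167/102
seg 3: a=-5, c=M3/2=563/357, d=(M4−M3)/(6·3)=-31/6426, b=Δ3−h3·(2M3+M4)/6=-3109/714
seg 4: a=-4, c=M4/2=365/238, d=(M5−M4)/(6·1)=-365/714, b=Δ4−h4·(2M4+M5)/6=1777/357
t_q=7 → seg 2, τ=1; S=4+-167/102·τ+-1048/357·τ²+179/238·τ³=64/357

  seg 0: a=-2 b=-1595/714 c=0 d=373/2142
  seg 1: a=-4 b=881/357 c=373/238 d=-3215/6426
  seg 2: a=4 b=-167/102 c=-1048/357 d=179/238
  seg 3: a=-5 b=-3109/714 c=563/357 d=-31/6426
  seg 4: a=-4 b=1777/357 c=365/238 d=-365/714
S(7) = 64/357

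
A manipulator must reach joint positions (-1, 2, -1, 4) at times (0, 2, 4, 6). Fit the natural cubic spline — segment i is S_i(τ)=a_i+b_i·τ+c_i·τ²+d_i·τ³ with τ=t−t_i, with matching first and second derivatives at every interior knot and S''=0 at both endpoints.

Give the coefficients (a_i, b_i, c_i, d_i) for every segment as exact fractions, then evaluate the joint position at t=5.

  seg 0: a=-1 b=77/30 c=0 d=-4/15
  seg 1: a=2 b=-19/30 c=-8/5 d=7/12
  seg 2: a=-1 b=-1/30 c=19/10 d=-19/60
S(5) = 11/20

Δ: Δ0=3/2, Δ1=-3/2, Δ2=5/2
row 1: diag=8, rhs=-18; c'=1/4, d'=-9/4
row 2: denom=8−2·1/4=15/2; d'=(24−2·-9/4)/(15/2)=19/5
back: M2=19/5
back: M1=-9/4−1/4·19/5=-16/5
M: M0=0, M1=-16/5, M2=19/5, M3=0
seg 0: a=-1, c=M0/2=0, d=(M1−M0)/(6·2)=-4/15, b=Δ0−h0·(2M0+M1)/6=77/30
seg 1: a=2, c=M1/2=-8/5, d=(M2−M1)/(6·2)=7/12, b=Δ1−h1·(2M1+M2)/6=-19/30
seg 2: a=-1, c=M2/2=19/10, d=(M3−M2)/(6·2)=-19/60, b=Δ2−h2·(2M2+M3)/6=-1/30
t_q=5 → seg 2, τ=1; S=-1+-1/30·τ+19/10·τ²+-19/60·τ³=11/20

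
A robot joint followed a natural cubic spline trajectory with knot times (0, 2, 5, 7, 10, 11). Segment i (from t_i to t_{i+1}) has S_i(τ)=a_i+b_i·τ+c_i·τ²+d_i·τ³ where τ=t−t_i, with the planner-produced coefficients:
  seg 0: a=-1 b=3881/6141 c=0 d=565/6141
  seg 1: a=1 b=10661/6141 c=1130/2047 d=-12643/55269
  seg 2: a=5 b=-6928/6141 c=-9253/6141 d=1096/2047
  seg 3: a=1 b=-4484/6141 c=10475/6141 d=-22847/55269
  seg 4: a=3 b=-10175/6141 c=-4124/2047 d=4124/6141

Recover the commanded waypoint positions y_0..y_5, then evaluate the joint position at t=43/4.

y_0 = S_0(0) = a_0 = -1
y_1 = S_1(0) = a_1 = 1
y_2 = S_2(0) = a_2 = 5
y_3 = S_3(0) = a_3 = 1
y_4 = S_4(0) = a_4 = 3
y_5 = S_4(1) = 0
t_q=43/4 is in segment 4 (τ=3/4); S_4(τ)=29719/32752

y_0=-1 y_1=1 y_2=5 y_3=1 y_4=3 y_5=0
S(43/4) = 29719/32752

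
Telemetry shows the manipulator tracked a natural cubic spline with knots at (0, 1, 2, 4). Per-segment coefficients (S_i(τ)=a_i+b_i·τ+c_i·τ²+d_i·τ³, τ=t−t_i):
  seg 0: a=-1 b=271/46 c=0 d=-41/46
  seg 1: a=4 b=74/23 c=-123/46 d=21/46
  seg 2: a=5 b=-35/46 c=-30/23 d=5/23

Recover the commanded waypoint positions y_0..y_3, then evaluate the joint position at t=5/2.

y_0 = S_0(0) = a_0 = -1
y_1 = S_1(0) = a_1 = 4
y_2 = S_2(0) = a_2 = 5
y_3 = S_2(2) = 0
t_q=5/2 is in segment 2 (τ=1/2); S_2(τ)=795/184

y_0=-1 y_1=4 y_2=5 y_3=0
S(5/2) = 795/184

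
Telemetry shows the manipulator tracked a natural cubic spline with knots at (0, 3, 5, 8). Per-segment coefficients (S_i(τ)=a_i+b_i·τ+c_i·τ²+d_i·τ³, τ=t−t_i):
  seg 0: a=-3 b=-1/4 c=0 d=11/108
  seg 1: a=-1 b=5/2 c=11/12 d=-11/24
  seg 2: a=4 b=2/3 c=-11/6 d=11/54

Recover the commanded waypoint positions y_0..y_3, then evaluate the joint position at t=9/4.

y_0=-3 y_1=-1 y_2=4 y_3=-5
S(9/4) = -615/256

y_0 = S_0(0) = a_0 = -3
y_1 = S_1(0) = a_1 = -1
y_2 = S_2(0) = a_2 = 4
y_3 = S_2(3) = -5
t_q=9/4 is in segment 0 (τ=9/4); S_0(τ)=-615/256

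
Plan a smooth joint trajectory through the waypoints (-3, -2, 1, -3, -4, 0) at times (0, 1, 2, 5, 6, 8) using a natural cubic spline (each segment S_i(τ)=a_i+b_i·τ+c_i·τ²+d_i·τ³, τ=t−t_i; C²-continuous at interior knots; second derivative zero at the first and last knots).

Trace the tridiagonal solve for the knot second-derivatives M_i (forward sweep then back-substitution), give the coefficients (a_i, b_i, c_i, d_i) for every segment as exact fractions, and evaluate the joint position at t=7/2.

  seg 0: a=-3 b=1189/3723 c=0 d=2534/3723
  seg 1: a=-2 b=8791/3723 c=2534/1241 d=-5224/3723
  seg 2: a=1 b=8323/3723 c=-2690/1241 d=3641/11169
  seg 3: a=-3 b=-7328/3723 c=951/1241 d=752/3723
  seg 4: a=-4 b=634/3723 c=1703/1241 d=-1703/7446
S(7/2) = 5723/9928

Δ: Δ0=1, Δ1=3, Δ2=-4/3, Δ3=-1, Δ4=2
row 1: diag=4, rhs=12; c'=1/4, d'=3
row 2: denom=8−1·1/4=31/4; d'=(-26−1·3)/(31/4)=-116/31
row 3: denom=8−3·12/31=212/31; d'=(2−3·-116/31)/(212/31)=205/106
row 4: denom=6−1·31/212=1241/212; d'=(18−1·205/106)/(1241/212)=3406/1241
back: M4=3406/1241
back: M3=205/106−31/212·3406/1241=1902/1241
back: M2=-116/31−12/31·1902/1241=-5380/1241
back: M1=3−1/4·-5380/1241=5068/1241
M: M0=0, M1=5068/1241, M2=-5380/1241, M3=1902/1241, M4=3406/1241, M5=0
seg 0: a=-3, c=M0/2=0, d=(M1−M0)/(6·1)=2534/3723, b=Δ0−h0·(2M0+M1)/6=1189/3723
seg 1: a=-2, c=M1/2=2534/1241, d=(M2−M1)/(6·1)=-5224/3723, b=Δ1−h1·(2M1+M2)/6=8791/3723
seg 2: a=1, c=M2/2=-2690/1241, d=(M3−M2)/(6·3)=3641/11169, b=Δ2−h2·(2M2+M3)/6=8323/3723
seg 3: a=-3, c=M3/2=951/1241, d=(M4−M3)/(6·1)=752/3723, b=Δ3−h3·(2M3+M4)/6=-7328/3723
seg 4: a=-4, c=M4/2=1703/1241, d=(M5−M4)/(6·2)=-1703/7446, b=Δ4−h4·(2M4+M5)/6=634/3723
t_q=7/2 → seg 2, τ=3/2; S=1+8323/3723·τ+-2690/1241·τ²+3641/11169·τ³=5723/9928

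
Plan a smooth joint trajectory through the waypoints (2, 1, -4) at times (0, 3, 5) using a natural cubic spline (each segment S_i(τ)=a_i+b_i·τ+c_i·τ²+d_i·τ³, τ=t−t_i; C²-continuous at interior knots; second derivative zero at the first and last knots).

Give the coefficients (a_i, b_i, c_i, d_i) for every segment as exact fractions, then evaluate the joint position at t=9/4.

  seg 0: a=2 b=19/60 c=0 d=-13/180
  seg 1: a=1 b=-49/30 c=-13/20 d=13/120
S(9/4) = 2419/1280

Δ: Δ0=-1/3, Δ1=-5/2
row 1: diag=10, rhs=-13; c'=1/5, d'=-13/10
back: M1=-13/10
M: M0=0, M1=-13/10, M2=0
seg 0: a=2, c=M0/2=0, d=(M1−M0)/(6·3)=-13/180, b=Δ0−h0·(2M0+M1)/6=19/60
seg 1: a=1, c=M1/2=-13/20, d=(M2−M1)/(6·2)=13/120, b=Δ1−h1·(2M1+M2)/6=-49/30
t_q=9/4 → seg 0, τ=9/4; S=2+19/60·τ+0·τ²+-13/180·τ³=2419/1280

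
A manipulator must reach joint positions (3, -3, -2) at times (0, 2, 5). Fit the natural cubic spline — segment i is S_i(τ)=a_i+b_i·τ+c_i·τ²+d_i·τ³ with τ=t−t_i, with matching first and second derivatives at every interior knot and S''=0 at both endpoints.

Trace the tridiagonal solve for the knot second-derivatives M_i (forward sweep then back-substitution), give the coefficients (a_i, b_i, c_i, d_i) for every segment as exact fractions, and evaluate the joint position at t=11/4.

Δ: Δ0=-3, Δ1=1/3
row 1: diag=10, rhs=20; c'=3/10, d'=2
back: M1=2
M: M0=0, M1=2, M2=0
seg 0: a=3, c=M0/2=0, d=(M1−M0)/(6·2)=1/6, b=Δ0−h0·(2M0+M1)/6=-11/3
seg 1: a=-3, c=M1/2=1, d=(M2−M1)/(6·3)=-1/9, b=Δ1−h1·(2M1+M2)/6=-5/3
t_q=11/4 → seg 1, τ=3/4; S=-3+-5/3·τ+1·τ²+-1/9·τ³=-239/64

  seg 0: a=3 b=-11/3 c=0 d=1/6
  seg 1: a=-3 b=-5/3 c=1 d=-1/9
S(11/4) = -239/64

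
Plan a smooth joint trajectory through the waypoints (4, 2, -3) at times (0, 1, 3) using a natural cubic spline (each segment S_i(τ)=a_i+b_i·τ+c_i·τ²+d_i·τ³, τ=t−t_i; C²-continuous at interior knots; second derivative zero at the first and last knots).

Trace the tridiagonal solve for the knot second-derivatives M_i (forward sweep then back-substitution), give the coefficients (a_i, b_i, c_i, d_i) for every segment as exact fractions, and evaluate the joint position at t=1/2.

Δ: Δ0=-2, Δ1=-5/2
row 1: diag=6, rhs=-3; c'=1/3, d'=-1/2
back: M1=-1/2
M: M0=0, M1=-1/2, M2=0
seg 0: a=4, c=M0/2=0, d=(M1−M0)/(6·1)=-1/12, b=Δ0−h0·(2M0+M1)/6=-23/12
seg 1: a=2, c=M1/2=-1/4, d=(M2−M1)/(6·2)=1/24, b=Δ1−h1·(2M1+M2)/6=-13/6
t_q=1/2 → seg 0, τ=1/2; S=4+-23/12·τ+0·τ²+-1/12·τ³=97/32

  seg 0: a=4 b=-23/12 c=0 d=-1/12
  seg 1: a=2 b=-13/6 c=-1/4 d=1/24
S(1/2) = 97/32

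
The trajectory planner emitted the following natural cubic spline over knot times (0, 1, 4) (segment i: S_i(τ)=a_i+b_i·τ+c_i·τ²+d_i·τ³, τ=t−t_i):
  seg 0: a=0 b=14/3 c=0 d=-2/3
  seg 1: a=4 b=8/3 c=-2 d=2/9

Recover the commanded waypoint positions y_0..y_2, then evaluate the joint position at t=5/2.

y_0=0 y_1=4 y_2=0
S(5/2) = 17/4

y_0 = S_0(0) = a_0 = 0
y_1 = S_1(0) = a_1 = 4
y_2 = S_1(3) = 0
t_q=5/2 is in segment 1 (τ=3/2); S_1(τ)=17/4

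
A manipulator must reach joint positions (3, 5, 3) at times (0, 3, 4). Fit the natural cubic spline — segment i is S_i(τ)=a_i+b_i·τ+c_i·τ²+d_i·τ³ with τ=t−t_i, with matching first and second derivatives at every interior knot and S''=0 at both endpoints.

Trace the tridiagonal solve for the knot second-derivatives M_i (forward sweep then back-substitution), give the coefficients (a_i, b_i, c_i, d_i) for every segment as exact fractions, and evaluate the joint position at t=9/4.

  seg 0: a=3 b=5/3 c=0 d=-1/9
  seg 1: a=5 b=-4/3 c=-1 d=1/3
S(9/4) = 351/64

Δ: Δ0=2/3, Δ1=-2
row 1: diag=8, rhs=-16; c'=1/8, d'=-2
back: M1=-2
M: M0=0, M1=-2, M2=0
seg 0: a=3, c=M0/2=0, d=(M1−M0)/(6·3)=-1/9, b=Δ0−h0·(2M0+M1)/6=5/3
seg 1: a=5, c=M1/2=-1, d=(M2−M1)/(6·1)=1/3, b=Δ1−h1·(2M1+M2)/6=-4/3
t_q=9/4 → seg 0, τ=9/4; S=3+5/3·τ+0·τ²+-1/9·τ³=351/64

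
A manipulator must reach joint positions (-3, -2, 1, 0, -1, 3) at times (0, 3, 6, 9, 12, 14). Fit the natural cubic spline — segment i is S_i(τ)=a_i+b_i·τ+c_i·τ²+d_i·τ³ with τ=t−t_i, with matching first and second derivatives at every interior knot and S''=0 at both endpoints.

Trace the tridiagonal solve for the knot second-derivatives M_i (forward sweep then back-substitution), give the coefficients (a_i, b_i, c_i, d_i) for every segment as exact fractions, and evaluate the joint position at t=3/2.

Δ: Δ0=1/3, Δ1=1, Δ2=-1/3, Δ3=-1/3, Δ4=2
row 1: diag=12, rhs=4; c'=1/4, d'=1/3
row 2: denom=12−3·1/4=45/4; d'=(-8−3·1/3)/(45/4)=-4/5
row 3: denom=12−3·4/15=56/5; d'=(0−3·-4/5)/(56/5)=3/14
row 4: denom=10−3·15/56=515/56; d'=(14−3·3/14)/(515/56)=748/515
back: M4=748/515
back: M3=3/14−15/56·748/515=-18/103
back: M2=-4/5−4/15·-18/103=-388/515
back: M1=1/3−1/4·-388/515=806/1545
M: M0=0, M1=806/1545, M2=-388/515, M3=-18/103, M4=748/515, M5=0
seg 0: a=-3, c=M0/2=0, d=(M1−M0)/(6·3)=403/13905, b=Δ0−h0·(2M0+M1)/6=112/1545
seg 1: a=-2, c=M1/2=403/1545, d=(M2−M1)/(6·3)=-197/2781, b=Δ1−h1·(2M1+M2)/6=1321/1545
seg 2: a=1, c=M2/2=-194/515, d=(M3−M2)/(6·3)=149/4635, b=Δ2−h2·(2M2+M3)/6=784/1545
seg 3: a=0, c=M3/2=-9/103, d=(M4−M3)/(6·3)=419/4635, b=Δ3−h3·(2M3+M4)/6=-1367/1545
seg 4: a=-1, c=M4/2=374/515, d=(M5−M4)/(6·2)=-187/1545, b=Δ4−h4·(2M4+M5)/6=1594/1545
t_q=3/2 → seg 0, τ=3/2; S=-3+112/1545·τ+0·τ²+403/13905·τ³=-11509/4120

  seg 0: a=-3 b=112/1545 c=0 d=403/13905
  seg 1: a=-2 b=1321/1545 c=403/1545 d=-197/2781
  seg 2: a=1 b=784/1545 c=-194/515 d=149/4635
  seg 3: a=0 b=-1367/1545 c=-9/103 d=419/4635
  seg 4: a=-1 b=1594/1545 c=374/515 d=-187/1545
S(3/2) = -11509/4120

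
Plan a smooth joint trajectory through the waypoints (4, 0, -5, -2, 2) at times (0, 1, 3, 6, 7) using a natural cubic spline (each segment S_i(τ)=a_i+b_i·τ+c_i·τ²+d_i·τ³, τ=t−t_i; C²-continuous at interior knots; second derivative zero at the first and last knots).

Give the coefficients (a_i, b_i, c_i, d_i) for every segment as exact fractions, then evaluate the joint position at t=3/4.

  seg 0: a=4 b=-3289/788 c=0 d=137/788
  seg 1: a=0 b=-1439/394 c=411/788 d=43/1576
  seg 2: a=-5 b=-244/197 c=135/197 d=4/197
  seg 3: a=-2 b=674/197 c=171/197 d=-57/197
S(3/4) = 47555/50432

Δ: Δ0=-4, Δ1=-5/2, Δ2=1, Δ3=4
row 1: diag=6, rhs=9; c'=1/3, d'=3/2
row 2: denom=10−2·1/3=28/3; d'=(21−2·3/2)/(28/3)=27/14
row 3: denom=8−3·9/28=197/28; d'=(18−3·27/14)/(197/28)=342/197
back: M3=342/197
back: M2=27/14−9/28·342/197=270/197
back: M1=3/2−1/3·270/197=411/394
M: M0=0, M1=411/394, M2=270/197, M3=342/197, M4=0
seg 0: a=4, c=M0/2=0, d=(M1−M0)/(6·1)=137/788, b=Δ0−h0·(2M0+M1)/6=-3289/788
seg 1: a=0, c=M1/2=411/788, d=(M2−M1)/(6·2)=43/1576, b=Δ1−h1·(2M1+M2)/6=-1439/394
seg 2: a=-5, c=M2/2=135/197, d=(M3−M2)/(6·3)=4/197, b=Δ2−h2·(2M2+M3)/6=-244/197
seg 3: a=-2, c=M3/2=171/197, d=(M4−M3)/(6·1)=-57/197, b=Δ3−h3·(2M3+M4)/6=674/197
t_q=3/4 → seg 0, τ=3/4; S=4+-3289/788·τ+0·τ²+137/788·τ³=47555/50432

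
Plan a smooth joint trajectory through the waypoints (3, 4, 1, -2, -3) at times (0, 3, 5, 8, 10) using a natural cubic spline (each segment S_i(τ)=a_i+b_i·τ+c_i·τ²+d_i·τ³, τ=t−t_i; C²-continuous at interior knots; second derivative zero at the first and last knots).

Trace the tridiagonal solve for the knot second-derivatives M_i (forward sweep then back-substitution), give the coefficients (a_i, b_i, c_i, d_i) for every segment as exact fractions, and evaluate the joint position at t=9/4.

  seg 0: a=3 b=541/580 c=0 d=-1043/15660
  seg 1: a=4 b=-251/290 c=-1043/1740 d=491/3480
  seg 2: a=1 b=-683/435 c=43/174 d=-149/7830
  seg 3: a=-2 b=-523/870 c=11/145 d=-11/870
S(9/4) = 161103/37120

Δ: Δ0=1/3, Δ1=-3/2, Δ2=-1, Δ3=-1/2
row 1: diag=10, rhs=-11; c'=1/5, d'=-11/10
row 2: denom=10−2·1/5=48/5; d'=(3−2·-11/10)/(48/5)=13/24
row 3: denom=10−3·5/16=145/16; d'=(3−3·13/24)/(145/16)=22/145
back: M3=22/145
back: M2=13/24−5/16·22/145=43/87
back: M1=-11/10−1/5·43/87=-1043/870
M: M0=0, M1=-1043/870, M2=43/87, M3=22/145, M4=0
seg 0: a=3, c=M0/2=0, d=(M1−M0)/(6·3)=-1043/15660, b=Δ0−h0·(2M0+M1)/6=541/580
seg 1: a=4, c=M1/2=-1043/1740, d=(M2−M1)/(6·2)=491/3480, b=Δ1−h1·(2M1+M2)/6=-251/290
seg 2: a=1, c=M2/2=43/174, d=(M3−M2)/(6·3)=-149/7830, b=Δ2−h2·(2M2+M3)/6=-683/435
seg 3: a=-2, c=M3/2=11/145, d=(M4−M3)/(6·2)=-11/870, b=Δ3−h3·(2M3+M4)/6=-523/870
t_q=9/4 → seg 0, τ=9/4; S=3+541/580·τ+0·τ²+-1043/15660·τ³=161103/37120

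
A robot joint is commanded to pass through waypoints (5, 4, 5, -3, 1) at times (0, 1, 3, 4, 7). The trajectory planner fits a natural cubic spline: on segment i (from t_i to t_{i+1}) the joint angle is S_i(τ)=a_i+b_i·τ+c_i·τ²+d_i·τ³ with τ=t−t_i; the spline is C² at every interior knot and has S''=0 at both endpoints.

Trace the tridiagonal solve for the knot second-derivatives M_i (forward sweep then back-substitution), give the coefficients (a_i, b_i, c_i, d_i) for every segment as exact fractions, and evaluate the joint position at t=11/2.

  seg 0: a=5 b=-2851/1500 c=0 d=1351/1500
  seg 1: a=4 b=601/750 c=1351/500 d=-4279/3000
  seg 2: a=5 b=-413/75 c=-732/125 d=1261/375
  seg 3: a=-3 b=-2674/375 c=529/125 d=-529/1125
S(11/2) = -5761/1000

Δ: Δ0=-1, Δ1=1/2, Δ2=-8, Δ3=4/3
row 1: diag=6, rhs=9; c'=1/3, d'=3/2
row 2: denom=6−2·1/3=16/3; d'=(-51−2·3/2)/(16/3)=-81/8
row 3: denom=8−1·3/16=125/16; d'=(56−1·-81/8)/(125/16)=1058/125
back: M3=1058/125
back: M2=-81/8−3/16·1058/125=-1464/125
back: M1=3/2−1/3·-1464/125=1351/250
M: M0=0, M1=1351/250, M2=-1464/125, M3=1058/125, M4=0
seg 0: a=5, c=M0/2=0, d=(M1−M0)/(6·1)=1351/1500, b=Δ0−h0·(2M0+M1)/6=-2851/1500
seg 1: a=4, c=M1/2=1351/500, d=(M2−M1)/(6·2)=-4279/3000, b=Δ1−h1·(2M1+M2)/6=601/750
seg 2: a=5, c=M2/2=-732/125, d=(M3−M2)/(6·1)=1261/375, b=Δ2−h2·(2M2+M3)/6=-413/75
seg 3: a=-3, c=M3/2=529/125, d=(M4−M3)/(6·3)=-529/1125, b=Δ3−h3·(2M3+M4)/6=-2674/375
t_q=11/2 → seg 3, τ=3/2; S=-3+-2674/375·τ+529/125·τ²+-529/1125·τ³=-5761/1000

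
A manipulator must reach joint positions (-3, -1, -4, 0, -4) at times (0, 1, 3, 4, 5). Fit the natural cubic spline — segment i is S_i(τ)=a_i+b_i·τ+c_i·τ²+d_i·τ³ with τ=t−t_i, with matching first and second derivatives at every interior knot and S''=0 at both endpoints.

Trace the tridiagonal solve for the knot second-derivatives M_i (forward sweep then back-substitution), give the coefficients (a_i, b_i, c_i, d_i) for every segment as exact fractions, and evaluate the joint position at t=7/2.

  seg 0: a=-3 b=769/244 c=0 d=-281/244
  seg 1: a=-1 b=-37/122 c=-843/244 d=697/488
  seg 2: a=-4 b=184/61 c=312/61 d=-252/61
  seg 3: a=0 b=52/61 c=-444/61 d=148/61
S(7/2) = -211/122

Δ: Δ0=2, Δ1=-3/2, Δ2=4, Δ3=-4
row 1: diag=6, rhs=-21; c'=1/3, d'=-7/2
row 2: denom=6−2·1/3=16/3; d'=(33−2·-7/2)/(16/3)=15/2
row 3: denom=4−1·3/16=61/16; d'=(-48−1·15/2)/(61/16)=-888/61
back: M3=-888/61
back: M2=15/2−3/16·-888/61=624/61
back: M1=-7/2−1/3·624/61=-843/122
M: M0=0, M1=-843/122, M2=624/61, M3=-888/61, M4=0
seg 0: a=-3, c=M0/2=0, d=(M1−M0)/(6·1)=-281/244, b=Δ0−h0·(2M0+M1)/6=769/244
seg 1: a=-1, c=M1/2=-843/244, d=(M2−M1)/(6·2)=697/488, b=Δ1−h1·(2M1+M2)/6=-37/122
seg 2: a=-4, c=M2/2=312/61, d=(M3−M2)/(6·1)=-252/61, b=Δ2−h2·(2M2+M3)/6=184/61
seg 3: a=0, c=M3/2=-444/61, d=(M4−M3)/(6·1)=148/61, b=Δ3−h3·(2M3+M4)/6=52/61
t_q=7/2 → seg 2, τ=1/2; S=-4+184/61·τ+312/61·τ²+-252/61·τ³=-211/122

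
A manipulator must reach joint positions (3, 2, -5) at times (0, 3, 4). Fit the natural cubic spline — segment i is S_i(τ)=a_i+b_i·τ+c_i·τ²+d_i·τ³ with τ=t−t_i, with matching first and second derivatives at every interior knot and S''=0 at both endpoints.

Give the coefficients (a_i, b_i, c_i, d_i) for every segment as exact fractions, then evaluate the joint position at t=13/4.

Δ: Δ0=-1/3, Δ1=-7
row 1: diag=8, rhs=-40; c'=1/8, d'=-5
back: M1=-5
M: M0=0, M1=-5, M2=0
seg 0: a=3, c=M0/2=0, d=(M1−M0)/(6·3)=-5/18, b=Δ0−h0·(2M0+M1)/6=13/6
seg 1: a=2, c=M1/2=-5/2, d=(M2−M1)/(6·1)=5/6, b=Δ1−h1·(2M1+M2)/6=-16/3
t_q=13/4 → seg 1, τ=1/4; S=2+-16/3·τ+-5/2·τ²+5/6·τ³=67/128

  seg 0: a=3 b=13/6 c=0 d=-5/18
  seg 1: a=2 b=-16/3 c=-5/2 d=5/6
S(13/4) = 67/128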